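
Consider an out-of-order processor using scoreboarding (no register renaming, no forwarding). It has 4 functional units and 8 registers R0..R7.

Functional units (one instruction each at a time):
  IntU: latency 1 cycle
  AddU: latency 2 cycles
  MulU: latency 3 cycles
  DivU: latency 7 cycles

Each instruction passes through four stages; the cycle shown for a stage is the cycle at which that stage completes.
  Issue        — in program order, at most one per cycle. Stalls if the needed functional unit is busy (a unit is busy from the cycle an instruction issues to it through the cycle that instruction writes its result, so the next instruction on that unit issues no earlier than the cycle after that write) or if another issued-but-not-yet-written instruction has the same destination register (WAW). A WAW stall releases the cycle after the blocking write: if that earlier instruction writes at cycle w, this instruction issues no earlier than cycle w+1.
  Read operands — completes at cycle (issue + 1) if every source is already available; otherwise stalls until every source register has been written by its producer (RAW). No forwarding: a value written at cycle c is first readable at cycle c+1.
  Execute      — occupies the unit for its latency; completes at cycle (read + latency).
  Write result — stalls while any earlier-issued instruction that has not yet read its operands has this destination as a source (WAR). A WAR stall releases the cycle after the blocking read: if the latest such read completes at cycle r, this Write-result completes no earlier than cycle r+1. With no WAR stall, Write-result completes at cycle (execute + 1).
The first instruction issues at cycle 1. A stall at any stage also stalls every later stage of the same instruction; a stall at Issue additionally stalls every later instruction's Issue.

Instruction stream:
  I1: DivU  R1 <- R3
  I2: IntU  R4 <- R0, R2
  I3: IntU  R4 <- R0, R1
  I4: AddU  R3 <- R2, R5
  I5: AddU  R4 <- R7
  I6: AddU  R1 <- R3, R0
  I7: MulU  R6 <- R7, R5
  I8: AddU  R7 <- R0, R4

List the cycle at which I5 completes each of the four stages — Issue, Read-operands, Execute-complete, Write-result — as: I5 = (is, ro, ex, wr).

I5 = (14, 15, 17, 18)

cycle 1: I1 issues→DivU
cycle 2: I1 reads, I2 issues→IntU
cycle 3: I2 reads
cycle 4: I2 exec-done
cycle 5: I2 writes R4
cycle 6: I3 issues→IntU
cycle 7: I4 issues→AddU
cycle 8: I4 reads
cycle 9: I1 exec-done
cycle 10: I1 writes R1, I4 exec-done
cycle 11: I3 reads, I4 writes R3
cycle 12: I3 exec-done
cycle 13: I3 writes R4
cycle 14: I5 issues→AddU
cycle 15: I5 reads
cycle 17: I5 exec-done
cycle 18: I5 writes R4
cycle 19: I6 issues→AddU
cycle 20: I6 reads, I7 issues→MulU
cycle 21: I7 reads
cycle 22: I6 exec-done
cycle 23: I6 writes R1
cycle 24: I7 exec-done, I8 issues→AddU
cycle 25: I7 writes R6, I8 reads
cycle 27: I8 exec-done
cycle 28: I8 writes R7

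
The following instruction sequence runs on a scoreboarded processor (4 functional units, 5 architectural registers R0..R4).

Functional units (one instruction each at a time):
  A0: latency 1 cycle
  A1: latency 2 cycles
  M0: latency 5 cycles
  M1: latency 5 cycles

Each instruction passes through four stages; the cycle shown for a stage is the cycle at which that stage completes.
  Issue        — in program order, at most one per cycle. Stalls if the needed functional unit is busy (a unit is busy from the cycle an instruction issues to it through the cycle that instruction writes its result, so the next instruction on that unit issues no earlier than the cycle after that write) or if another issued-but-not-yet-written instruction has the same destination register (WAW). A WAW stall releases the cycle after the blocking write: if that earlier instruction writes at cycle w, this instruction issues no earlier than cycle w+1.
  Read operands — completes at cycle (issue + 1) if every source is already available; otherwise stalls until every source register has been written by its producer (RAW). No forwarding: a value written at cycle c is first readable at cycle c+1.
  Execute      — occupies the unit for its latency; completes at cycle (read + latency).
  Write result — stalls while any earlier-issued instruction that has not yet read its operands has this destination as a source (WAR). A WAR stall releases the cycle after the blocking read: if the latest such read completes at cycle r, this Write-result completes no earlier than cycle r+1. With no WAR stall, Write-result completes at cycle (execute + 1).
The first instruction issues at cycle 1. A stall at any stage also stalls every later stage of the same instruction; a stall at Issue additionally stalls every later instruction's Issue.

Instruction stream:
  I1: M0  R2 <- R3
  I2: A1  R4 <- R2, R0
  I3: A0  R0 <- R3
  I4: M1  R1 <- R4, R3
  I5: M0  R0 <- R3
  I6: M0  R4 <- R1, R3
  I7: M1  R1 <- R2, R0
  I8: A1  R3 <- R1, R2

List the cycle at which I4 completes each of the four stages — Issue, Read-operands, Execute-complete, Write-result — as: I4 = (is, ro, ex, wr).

cycle 1: I1 dispatched to M0
cycle 2: I1 operands ready, I2 dispatched to A1
cycle 3: I3 dispatched to A0
cycle 4: I3 operands ready, I4 dispatched to M1
cycle 5: I3 complete
cycle 7: I1 complete
cycle 8: R2←I1
cycle 9: I2 operands ready
cycle 10: R0←I3
cycle 11: I2 complete, I5 dispatched to M0
cycle 12: R4←I2, I5 operands ready
cycle 13: I4 operands ready
cycle 17: I5 complete
cycle 18: I4 complete, R0←I5
cycle 19: R1←I4, I6 dispatched to M0
cycle 20: I6 operands ready, I7 dispatched to M1
cycle 21: I7 operands ready, I8 dispatched to A1
cycle 25: I6 complete
cycle 26: R4←I6, I7 complete
cycle 27: R1←I7
cycle 28: I8 operands ready
cycle 30: I8 complete
cycle 31: R3←I8

I4 = (4, 13, 18, 19)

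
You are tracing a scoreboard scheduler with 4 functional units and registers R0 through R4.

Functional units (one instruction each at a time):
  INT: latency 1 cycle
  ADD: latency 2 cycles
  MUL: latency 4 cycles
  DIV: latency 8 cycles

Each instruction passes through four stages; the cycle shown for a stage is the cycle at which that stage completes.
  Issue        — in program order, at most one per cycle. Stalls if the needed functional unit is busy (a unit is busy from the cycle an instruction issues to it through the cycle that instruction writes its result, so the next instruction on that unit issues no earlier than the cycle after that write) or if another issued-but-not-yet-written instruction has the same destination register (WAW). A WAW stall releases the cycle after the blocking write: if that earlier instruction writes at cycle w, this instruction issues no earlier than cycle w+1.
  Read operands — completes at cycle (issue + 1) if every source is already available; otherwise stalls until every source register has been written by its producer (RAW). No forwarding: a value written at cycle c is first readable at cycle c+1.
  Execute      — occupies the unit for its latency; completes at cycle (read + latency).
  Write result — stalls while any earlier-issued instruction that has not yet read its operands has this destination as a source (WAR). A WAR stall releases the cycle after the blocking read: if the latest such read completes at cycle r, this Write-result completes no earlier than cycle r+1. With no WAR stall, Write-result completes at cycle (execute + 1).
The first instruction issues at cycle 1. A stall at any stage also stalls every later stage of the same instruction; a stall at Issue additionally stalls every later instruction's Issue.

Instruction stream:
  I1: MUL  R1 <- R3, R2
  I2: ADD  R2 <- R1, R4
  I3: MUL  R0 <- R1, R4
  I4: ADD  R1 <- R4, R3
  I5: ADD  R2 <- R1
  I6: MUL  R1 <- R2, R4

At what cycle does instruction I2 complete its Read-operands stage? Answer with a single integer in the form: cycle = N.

[1] I1 issues→MUL
[2] I1 reads · I2 issues→ADD
[6] I1 exec-done
[7] I1 writes R1
[8] I2 reads · I3 issues→MUL
[9] I3 reads
[10] I2 exec-done
[11] I2 writes R2
[12] I4 issues→ADD
[13] I3 exec-done · I4 reads
[14] I3 writes R0
[15] I4 exec-done
[16] I4 writes R1
[17] I5 issues→ADD
[18] I5 reads · I6 issues→MUL
[20] I5 exec-done
[21] I5 writes R2
[22] I6 reads
[26] I6 exec-done
[27] I6 writes R1

cycle = 8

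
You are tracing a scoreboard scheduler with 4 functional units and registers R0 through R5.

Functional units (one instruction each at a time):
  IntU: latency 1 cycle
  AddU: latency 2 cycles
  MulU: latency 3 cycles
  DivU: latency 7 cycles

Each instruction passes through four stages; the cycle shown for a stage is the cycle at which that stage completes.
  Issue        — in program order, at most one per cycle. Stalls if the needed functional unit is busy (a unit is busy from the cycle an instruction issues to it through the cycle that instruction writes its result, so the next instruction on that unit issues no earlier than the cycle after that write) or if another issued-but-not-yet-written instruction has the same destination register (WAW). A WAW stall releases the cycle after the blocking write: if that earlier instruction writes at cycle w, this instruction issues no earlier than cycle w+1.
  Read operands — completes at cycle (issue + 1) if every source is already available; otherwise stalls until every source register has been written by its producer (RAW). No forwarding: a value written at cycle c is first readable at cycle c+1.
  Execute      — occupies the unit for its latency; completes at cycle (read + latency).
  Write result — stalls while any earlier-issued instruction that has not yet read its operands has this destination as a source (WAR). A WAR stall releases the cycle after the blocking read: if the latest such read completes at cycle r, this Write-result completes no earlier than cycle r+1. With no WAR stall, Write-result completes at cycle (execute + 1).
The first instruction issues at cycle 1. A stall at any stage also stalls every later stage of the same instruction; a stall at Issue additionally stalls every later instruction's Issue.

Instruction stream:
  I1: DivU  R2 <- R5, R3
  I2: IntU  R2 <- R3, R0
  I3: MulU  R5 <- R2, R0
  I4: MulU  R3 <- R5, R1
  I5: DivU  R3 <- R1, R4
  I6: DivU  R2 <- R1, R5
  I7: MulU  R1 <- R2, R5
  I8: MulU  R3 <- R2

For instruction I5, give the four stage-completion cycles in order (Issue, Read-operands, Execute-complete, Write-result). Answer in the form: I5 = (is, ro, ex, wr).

cycle 1: I1→DivU
cycle 2: I1 RO
cycle 9: I1 EX
cycle 10: I1 WR R2
cycle 11: I2→IntU
cycle 12: I2 RO · I3→MulU
cycle 13: I2 EX
cycle 14: I2 WR R2
cycle 15: I3 RO
cycle 18: I3 EX
cycle 19: I3 WR R5
cycle 20: I4→MulU
cycle 21: I4 RO
cycle 24: I4 EX
cycle 25: I4 WR R3
cycle 26: I5→DivU
cycle 27: I5 RO
cycle 34: I5 EX
cycle 35: I5 WR R3
cycle 36: I6→DivU
cycle 37: I6 RO · I7→MulU
cycle 44: I6 EX
cycle 45: I6 WR R2
cycle 46: I7 RO
cycle 49: I7 EX
cycle 50: I7 WR R1
cycle 51: I8→MulU
cycle 52: I8 RO
cycle 55: I8 EX
cycle 56: I8 WR R3

I5 = (26, 27, 34, 35)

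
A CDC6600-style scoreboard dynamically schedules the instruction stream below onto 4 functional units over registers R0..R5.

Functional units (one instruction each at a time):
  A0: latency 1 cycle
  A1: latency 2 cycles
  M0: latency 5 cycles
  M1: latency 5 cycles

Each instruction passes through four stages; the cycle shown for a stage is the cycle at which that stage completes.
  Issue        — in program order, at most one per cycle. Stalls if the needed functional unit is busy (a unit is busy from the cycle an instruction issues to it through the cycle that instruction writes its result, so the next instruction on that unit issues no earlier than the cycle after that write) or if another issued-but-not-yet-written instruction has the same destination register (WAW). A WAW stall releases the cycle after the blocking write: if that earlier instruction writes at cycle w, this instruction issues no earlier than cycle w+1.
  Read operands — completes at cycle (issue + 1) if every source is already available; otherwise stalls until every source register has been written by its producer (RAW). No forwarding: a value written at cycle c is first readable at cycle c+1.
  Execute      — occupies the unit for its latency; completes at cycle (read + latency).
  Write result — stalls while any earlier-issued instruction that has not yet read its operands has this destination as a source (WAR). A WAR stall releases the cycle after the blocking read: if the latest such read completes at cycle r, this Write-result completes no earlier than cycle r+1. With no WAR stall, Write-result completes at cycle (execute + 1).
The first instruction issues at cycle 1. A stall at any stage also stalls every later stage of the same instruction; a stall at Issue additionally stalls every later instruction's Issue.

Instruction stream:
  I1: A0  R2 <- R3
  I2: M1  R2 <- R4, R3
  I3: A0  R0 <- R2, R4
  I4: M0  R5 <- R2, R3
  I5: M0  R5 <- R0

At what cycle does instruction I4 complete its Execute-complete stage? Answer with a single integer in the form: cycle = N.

cycle 1: I1 issues→A0
cycle 2: I1 reads
cycle 3: I1 exec-done
cycle 4: I1 writes R2
cycle 5: I2 issues→M1
cycle 6: I2 reads, I3 issues→A0
cycle 7: I4 issues→M0
cycle 11: I2 exec-done
cycle 12: I2 writes R2
cycle 13: I3 reads, I4 reads
cycle 14: I3 exec-done
cycle 15: I3 writes R0
cycle 18: I4 exec-done
cycle 19: I4 writes R5
cycle 20: I5 issues→M0
cycle 21: I5 reads
cycle 26: I5 exec-done
cycle 27: I5 writes R5

cycle = 18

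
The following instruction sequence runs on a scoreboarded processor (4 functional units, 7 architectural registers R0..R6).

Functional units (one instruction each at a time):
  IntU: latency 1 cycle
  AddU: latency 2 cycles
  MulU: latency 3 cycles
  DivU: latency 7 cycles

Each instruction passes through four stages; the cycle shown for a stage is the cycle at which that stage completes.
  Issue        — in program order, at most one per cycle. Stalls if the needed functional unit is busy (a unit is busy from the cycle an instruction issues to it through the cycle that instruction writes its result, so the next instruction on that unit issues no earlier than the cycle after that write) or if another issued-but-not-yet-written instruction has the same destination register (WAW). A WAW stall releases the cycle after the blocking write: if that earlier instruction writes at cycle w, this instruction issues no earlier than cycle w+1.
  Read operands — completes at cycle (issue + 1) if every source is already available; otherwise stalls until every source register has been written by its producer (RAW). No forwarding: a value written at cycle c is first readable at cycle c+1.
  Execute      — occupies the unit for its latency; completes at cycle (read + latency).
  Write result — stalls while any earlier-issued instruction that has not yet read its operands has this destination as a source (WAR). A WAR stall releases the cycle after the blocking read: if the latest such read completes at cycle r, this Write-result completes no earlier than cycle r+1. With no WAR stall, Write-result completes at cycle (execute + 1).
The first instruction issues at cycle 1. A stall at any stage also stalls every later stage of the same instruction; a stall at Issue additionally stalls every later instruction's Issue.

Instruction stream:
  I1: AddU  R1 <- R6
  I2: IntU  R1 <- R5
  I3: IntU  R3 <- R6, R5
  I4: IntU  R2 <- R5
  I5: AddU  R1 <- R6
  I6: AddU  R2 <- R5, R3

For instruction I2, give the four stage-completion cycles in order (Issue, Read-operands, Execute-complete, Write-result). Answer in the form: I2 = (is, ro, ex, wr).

  I1 | 1 | 2 | 4 | 5
  I2 | 6 | 7 | 8 | 9   WAW R1: wait I1 write@5
  I3 | 10 | 11 | 12 | 13   struct: IntU busy until I2 writes@9
  I4 | 14 | 15 | 16 | 17   struct: IntU busy until I3 writes@13
  I5 | 15 | 16 | 18 | 19
  I6 | 20 | 21 | 23 | 24   struct: AddU busy until I5 writes@19

I2 = (6, 7, 8, 9)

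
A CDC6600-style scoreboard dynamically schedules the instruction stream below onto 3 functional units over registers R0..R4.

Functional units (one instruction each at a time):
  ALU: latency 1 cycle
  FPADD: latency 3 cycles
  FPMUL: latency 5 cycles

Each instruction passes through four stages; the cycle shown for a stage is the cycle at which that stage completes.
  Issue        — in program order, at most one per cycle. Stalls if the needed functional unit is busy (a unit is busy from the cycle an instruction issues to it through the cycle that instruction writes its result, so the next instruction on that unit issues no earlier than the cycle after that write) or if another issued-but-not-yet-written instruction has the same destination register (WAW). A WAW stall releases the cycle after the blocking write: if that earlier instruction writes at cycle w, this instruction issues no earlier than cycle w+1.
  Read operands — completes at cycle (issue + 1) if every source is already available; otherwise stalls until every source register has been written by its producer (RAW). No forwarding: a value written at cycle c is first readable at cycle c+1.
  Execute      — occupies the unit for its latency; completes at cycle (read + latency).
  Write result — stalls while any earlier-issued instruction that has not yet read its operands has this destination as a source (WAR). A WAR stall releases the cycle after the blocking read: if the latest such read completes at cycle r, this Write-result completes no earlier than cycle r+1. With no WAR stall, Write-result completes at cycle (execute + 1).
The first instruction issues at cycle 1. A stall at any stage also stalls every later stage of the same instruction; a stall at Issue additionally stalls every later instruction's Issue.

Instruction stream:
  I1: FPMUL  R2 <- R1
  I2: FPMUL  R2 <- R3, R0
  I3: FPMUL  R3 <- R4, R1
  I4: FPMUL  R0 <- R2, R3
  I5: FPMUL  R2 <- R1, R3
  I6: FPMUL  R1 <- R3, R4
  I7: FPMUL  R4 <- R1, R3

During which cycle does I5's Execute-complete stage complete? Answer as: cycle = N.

I1: IS=1 RO=2 EX=7 WR=8
I2: IS=9 RO=10 EX=15 WR=16  [struct: FPMUL busy until I1 writes@8]
I3: IS=17 RO=18 EX=23 WR=24  [struct: FPMUL busy until I2 writes@16]
I4: IS=25 RO=26 EX=31 WR=32  [struct: FPMUL busy until I3 writes@24]
I5: IS=33 RO=34 EX=39 WR=40  [struct: FPMUL busy until I4 writes@32]
I6: IS=41 RO=42 EX=47 WR=48  [struct: FPMUL busy until I5 writes@40]
I7: IS=49 RO=50 EX=55 WR=56  [struct: FPMUL busy until I6 writes@48]

cycle = 39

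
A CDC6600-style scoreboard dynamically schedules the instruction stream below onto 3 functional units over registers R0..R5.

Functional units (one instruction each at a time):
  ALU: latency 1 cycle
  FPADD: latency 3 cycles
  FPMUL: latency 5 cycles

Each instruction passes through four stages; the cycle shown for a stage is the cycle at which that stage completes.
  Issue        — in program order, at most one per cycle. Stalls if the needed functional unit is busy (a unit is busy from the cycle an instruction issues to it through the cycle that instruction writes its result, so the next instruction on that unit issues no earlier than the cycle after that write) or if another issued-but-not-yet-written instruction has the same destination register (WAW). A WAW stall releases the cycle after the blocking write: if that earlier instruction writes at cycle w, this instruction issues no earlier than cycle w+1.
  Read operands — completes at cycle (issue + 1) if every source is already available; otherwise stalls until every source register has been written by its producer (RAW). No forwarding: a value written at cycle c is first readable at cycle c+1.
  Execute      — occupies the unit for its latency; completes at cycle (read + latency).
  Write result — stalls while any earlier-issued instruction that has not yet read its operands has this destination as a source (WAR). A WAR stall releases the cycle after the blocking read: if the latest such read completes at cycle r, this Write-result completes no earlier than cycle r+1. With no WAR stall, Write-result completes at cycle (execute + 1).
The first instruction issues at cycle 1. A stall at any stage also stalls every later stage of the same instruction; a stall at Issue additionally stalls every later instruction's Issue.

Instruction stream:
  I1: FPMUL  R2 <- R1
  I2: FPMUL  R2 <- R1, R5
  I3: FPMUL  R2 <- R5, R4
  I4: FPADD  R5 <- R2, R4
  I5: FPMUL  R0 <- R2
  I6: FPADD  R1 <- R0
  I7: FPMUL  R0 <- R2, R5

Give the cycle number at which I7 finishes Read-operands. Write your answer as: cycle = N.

t=1  I1 issues→FPMUL
t=2  I1 reads
t=7  I1 exec-done
t=8  I1 writes R2
t=9  I2 issues→FPMUL
t=10  I2 reads
t=15  I2 exec-done
t=16  I2 writes R2
t=17  I3 issues→FPMUL
t=18  I3 reads, I4 issues→FPADD
t=23  I3 exec-done
t=24  I3 writes R2
t=25  I4 reads, I5 issues→FPMUL
t=26  I5 reads
t=28  I4 exec-done
t=29  I4 writes R5
t=30  I6 issues→FPADD
t=31  I5 exec-done
t=32  I5 writes R0
t=33  I6 reads, I7 issues→FPMUL
t=34  I7 reads
t=36  I6 exec-done
t=37  I6 writes R1
t=39  I7 exec-done
t=40  I7 writes R0

cycle = 34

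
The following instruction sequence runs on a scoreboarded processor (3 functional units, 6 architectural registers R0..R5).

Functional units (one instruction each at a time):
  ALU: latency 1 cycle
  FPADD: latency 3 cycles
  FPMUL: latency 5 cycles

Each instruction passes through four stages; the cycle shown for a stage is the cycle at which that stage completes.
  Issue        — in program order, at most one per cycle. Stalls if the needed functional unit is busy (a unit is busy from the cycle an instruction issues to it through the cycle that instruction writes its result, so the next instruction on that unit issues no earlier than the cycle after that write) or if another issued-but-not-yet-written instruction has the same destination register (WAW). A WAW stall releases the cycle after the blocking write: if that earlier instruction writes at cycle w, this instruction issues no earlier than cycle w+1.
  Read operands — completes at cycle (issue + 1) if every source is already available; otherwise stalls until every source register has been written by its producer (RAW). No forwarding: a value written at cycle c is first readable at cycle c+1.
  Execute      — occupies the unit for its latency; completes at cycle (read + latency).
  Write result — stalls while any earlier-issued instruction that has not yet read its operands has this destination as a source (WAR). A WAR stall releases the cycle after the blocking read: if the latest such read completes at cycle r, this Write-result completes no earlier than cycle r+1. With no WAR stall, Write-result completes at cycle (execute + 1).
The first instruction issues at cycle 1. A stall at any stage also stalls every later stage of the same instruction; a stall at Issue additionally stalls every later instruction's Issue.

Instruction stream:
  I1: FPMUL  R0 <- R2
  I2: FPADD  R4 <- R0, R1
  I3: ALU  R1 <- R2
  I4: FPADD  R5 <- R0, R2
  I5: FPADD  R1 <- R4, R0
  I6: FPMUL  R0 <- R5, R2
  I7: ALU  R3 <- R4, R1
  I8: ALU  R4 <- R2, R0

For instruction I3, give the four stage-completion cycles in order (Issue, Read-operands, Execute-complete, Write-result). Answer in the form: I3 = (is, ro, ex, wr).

cycle 1: I1 issues→FPMUL
cycle 2: I1 reads | I2 issues→FPADD
cycle 3: I3 issues→ALU
cycle 4: I3 reads
cycle 5: I3 exec-done
cycle 7: I1 exec-done
cycle 8: I1 writes R0
cycle 9: I2 reads
cycle 10: I3 writes R1
cycle 12: I2 exec-done
cycle 13: I2 writes R4
cycle 14: I4 issues→FPADD
cycle 15: I4 reads
cycle 18: I4 exec-done
cycle 19: I4 writes R5
cycle 20: I5 issues→FPADD
cycle 21: I5 reads | I6 issues→FPMUL
cycle 22: I6 reads | I7 issues→ALU
cycle 24: I5 exec-done
cycle 25: I5 writes R1
cycle 26: I7 reads
cycle 27: I6 exec-done | I7 exec-done
cycle 28: I6 writes R0 | I7 writes R3
cycle 29: I8 issues→ALU
cycle 30: I8 reads
cycle 31: I8 exec-done
cycle 32: I8 writes R4

I3 = (3, 4, 5, 10)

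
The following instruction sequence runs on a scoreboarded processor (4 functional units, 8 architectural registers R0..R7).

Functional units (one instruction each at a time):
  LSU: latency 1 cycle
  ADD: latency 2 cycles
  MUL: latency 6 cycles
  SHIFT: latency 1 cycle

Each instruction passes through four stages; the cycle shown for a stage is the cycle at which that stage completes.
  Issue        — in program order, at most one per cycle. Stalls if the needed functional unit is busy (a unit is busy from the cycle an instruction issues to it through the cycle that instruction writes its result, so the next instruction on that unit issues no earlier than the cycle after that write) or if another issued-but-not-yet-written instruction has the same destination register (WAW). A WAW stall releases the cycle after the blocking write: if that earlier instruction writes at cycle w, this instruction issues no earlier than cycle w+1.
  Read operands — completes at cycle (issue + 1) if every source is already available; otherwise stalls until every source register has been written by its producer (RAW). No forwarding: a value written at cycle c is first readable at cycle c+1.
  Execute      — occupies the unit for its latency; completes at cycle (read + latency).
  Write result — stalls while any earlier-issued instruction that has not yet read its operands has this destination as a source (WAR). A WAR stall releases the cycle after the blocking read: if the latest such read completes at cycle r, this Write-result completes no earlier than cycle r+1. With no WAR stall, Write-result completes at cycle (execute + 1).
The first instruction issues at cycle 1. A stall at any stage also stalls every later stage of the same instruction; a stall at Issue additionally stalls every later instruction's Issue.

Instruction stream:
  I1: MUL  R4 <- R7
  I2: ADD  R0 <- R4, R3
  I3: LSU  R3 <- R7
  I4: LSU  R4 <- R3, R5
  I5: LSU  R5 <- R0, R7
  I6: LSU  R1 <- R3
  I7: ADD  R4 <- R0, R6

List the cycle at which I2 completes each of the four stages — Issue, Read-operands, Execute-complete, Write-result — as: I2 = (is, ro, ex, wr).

I1: IS=1 RO=2 EX=8 WR=9
I2: IS=2 RO=10 EX=12 WR=13  [RAW R4: wait I1 write@9]
I3: IS=3 RO=4 EX=5 WR=11  [WAR R3: wait I2 read@10]
I4: IS=12 RO=13 EX=14 WR=15  [struct: LSU busy until I3 writes@11]
I5: IS=16 RO=17 EX=18 WR=19  [struct: LSU busy until I4 writes@15]
I6: IS=20 RO=21 EX=22 WR=23  [struct: LSU busy until I5 writes@19]
I7: IS=21 RO=22 EX=24 WR=25

I2 = (2, 10, 12, 13)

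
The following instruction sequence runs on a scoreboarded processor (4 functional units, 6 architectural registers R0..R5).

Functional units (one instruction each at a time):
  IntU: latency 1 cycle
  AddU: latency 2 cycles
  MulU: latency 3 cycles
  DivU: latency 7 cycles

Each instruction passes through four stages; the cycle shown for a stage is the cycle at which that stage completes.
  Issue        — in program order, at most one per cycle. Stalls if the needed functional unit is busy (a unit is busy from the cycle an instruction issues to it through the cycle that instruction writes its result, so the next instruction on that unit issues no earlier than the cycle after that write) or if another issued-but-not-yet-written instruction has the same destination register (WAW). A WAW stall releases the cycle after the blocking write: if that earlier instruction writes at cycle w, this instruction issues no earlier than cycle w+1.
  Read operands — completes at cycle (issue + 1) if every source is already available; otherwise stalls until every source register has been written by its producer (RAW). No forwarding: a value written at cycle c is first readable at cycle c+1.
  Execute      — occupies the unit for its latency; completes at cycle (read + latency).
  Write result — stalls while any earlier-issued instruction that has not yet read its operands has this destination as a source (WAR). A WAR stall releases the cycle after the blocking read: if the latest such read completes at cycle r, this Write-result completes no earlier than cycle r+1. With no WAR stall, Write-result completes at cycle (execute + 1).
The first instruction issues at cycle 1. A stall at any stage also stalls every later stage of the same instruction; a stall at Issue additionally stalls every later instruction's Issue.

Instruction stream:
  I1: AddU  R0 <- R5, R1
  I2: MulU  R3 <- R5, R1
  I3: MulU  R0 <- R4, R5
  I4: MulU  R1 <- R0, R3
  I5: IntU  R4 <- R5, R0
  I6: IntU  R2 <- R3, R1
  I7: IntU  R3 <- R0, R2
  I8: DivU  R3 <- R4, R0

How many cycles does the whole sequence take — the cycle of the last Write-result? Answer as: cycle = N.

c1: I1→AddU
c2: I1 RO, I2→MulU
c3: I2 RO
c4: I1 EX
c5: I1 WR R0
c6: I2 EX
c7: I2 WR R3
c8: I3→MulU
c9: I3 RO
c12: I3 EX
c13: I3 WR R0
c14: I4→MulU
c15: I4 RO, I5→IntU
c16: I5 RO
c17: I5 EX
c18: I4 EX, I5 WR R4
c19: I4 WR R1, I6→IntU
c20: I6 RO
c21: I6 EX
c22: I6 WR R2
c23: I7→IntU
c24: I7 RO
c25: I7 EX
c26: I7 WR R3
c27: I8→DivU
c28: I8 RO
c35: I8 EX
c36: I8 WR R3

cycle = 36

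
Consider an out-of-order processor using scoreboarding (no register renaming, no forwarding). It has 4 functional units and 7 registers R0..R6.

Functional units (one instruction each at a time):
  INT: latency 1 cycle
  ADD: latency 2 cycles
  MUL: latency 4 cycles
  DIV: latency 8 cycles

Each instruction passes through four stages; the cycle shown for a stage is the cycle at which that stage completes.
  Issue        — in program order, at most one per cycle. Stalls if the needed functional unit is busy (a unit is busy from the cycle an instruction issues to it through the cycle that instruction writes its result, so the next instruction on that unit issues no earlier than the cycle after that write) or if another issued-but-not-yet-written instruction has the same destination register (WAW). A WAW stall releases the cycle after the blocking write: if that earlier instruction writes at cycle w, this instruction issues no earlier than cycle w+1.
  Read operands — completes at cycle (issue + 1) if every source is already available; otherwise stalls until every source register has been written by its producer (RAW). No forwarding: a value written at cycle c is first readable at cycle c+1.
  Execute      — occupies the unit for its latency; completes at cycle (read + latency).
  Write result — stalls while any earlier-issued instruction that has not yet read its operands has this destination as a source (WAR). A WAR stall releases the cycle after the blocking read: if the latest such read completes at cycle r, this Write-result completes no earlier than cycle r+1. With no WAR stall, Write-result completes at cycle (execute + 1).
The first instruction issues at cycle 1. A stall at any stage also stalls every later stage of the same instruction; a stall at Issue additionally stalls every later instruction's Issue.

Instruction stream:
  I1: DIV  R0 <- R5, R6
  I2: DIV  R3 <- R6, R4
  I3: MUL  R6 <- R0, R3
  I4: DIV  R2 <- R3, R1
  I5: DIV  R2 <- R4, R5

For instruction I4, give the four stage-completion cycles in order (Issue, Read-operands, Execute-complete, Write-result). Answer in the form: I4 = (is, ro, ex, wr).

I4 = (23, 24, 32, 33)

c1: issue I1 (DIV)
c2: I1 read-ops
c10: I1 finished on DIV
c11: I1→R0
c12: issue I2 (DIV)
c13: I2 read-ops · issue I3 (MUL)
c21: I2 finished on DIV
c22: I2→R3
c23: I3 read-ops · issue I4 (DIV)
c24: I4 read-ops
c27: I3 finished on MUL
c28: I3→R6
c32: I4 finished on DIV
c33: I4→R2
c34: issue I5 (DIV)
c35: I5 read-ops
c43: I5 finished on DIV
c44: I5→R2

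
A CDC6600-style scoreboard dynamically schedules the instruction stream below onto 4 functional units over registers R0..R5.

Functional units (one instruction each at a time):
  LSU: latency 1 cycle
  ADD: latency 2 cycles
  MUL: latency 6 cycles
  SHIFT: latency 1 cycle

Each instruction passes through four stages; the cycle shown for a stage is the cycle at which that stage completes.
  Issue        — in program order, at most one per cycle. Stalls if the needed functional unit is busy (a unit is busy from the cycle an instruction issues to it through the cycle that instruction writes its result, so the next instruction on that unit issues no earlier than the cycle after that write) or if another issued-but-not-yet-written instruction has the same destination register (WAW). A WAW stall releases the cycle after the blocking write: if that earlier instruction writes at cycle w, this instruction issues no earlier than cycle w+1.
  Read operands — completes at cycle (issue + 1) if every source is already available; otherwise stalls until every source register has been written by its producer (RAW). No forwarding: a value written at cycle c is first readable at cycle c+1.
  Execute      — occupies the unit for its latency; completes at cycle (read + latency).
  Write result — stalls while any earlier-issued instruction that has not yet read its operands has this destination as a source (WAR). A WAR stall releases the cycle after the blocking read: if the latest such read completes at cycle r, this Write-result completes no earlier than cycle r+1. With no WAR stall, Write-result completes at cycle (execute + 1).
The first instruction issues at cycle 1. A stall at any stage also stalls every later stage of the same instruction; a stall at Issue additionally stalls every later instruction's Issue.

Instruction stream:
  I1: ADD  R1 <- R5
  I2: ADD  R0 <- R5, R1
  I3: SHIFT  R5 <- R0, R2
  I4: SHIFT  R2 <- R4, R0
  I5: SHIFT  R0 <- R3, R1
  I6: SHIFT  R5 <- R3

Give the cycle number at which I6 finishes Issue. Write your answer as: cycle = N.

cycle = 22

cycle 1: issue I1 (ADD)
cycle 2: I1 read-ops
cycle 4: I1 finished on ADD
cycle 5: I1→R1
cycle 6: issue I2 (ADD)
cycle 7: I2 read-ops · issue I3 (SHIFT)
cycle 9: I2 finished on ADD
cycle 10: I2→R0
cycle 11: I3 read-ops
cycle 12: I3 finished on SHIFT
cycle 13: I3→R5
cycle 14: issue I4 (SHIFT)
cycle 15: I4 read-ops
cycle 16: I4 finished on SHIFT
cycle 17: I4→R2
cycle 18: issue I5 (SHIFT)
cycle 19: I5 read-ops
cycle 20: I5 finished on SHIFT
cycle 21: I5→R0
cycle 22: issue I6 (SHIFT)
cycle 23: I6 read-ops
cycle 24: I6 finished on SHIFT
cycle 25: I6→R5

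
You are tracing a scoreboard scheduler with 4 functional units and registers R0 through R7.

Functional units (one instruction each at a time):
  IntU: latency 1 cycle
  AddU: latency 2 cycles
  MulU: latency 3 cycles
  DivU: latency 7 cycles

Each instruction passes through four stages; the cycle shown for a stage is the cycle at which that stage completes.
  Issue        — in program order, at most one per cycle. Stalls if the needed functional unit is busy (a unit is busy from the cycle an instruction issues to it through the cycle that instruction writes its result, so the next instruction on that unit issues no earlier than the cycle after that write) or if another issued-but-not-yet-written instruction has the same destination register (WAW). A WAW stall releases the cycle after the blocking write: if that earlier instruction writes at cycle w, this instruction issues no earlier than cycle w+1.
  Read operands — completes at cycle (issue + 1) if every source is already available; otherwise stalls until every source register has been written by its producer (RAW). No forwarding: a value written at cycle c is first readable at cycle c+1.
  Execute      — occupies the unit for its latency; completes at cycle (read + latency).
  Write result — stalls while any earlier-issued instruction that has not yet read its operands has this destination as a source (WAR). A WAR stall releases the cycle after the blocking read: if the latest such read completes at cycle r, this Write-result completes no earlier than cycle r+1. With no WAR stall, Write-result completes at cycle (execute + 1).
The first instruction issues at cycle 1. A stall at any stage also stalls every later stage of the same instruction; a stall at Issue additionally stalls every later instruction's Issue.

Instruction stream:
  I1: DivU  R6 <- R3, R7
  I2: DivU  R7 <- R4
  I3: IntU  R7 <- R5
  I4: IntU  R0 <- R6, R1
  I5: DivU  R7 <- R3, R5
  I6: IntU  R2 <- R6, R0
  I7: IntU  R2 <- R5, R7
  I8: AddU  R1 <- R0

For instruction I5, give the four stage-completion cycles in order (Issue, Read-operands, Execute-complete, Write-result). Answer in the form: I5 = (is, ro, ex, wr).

1) issue 1, read 2, done 9, write 10
2) issue 11, read 12, done 19, write 20  <struct: DivU busy until I1 writes@10>
3) issue 21, read 22, done 23, write 24  <WAW R7: wait I2 write@20>
4) issue 25, read 26, done 27, write 28  <struct: IntU busy until I3 writes@24>
5) issue 26, read 27, done 34, write 35
6) issue 29, read 30, done 31, write 32  <struct: IntU busy until I4 writes@28>
7) issue 33, read 36, done 37, write 38  <struct: IntU busy until I6 writes@32 / RAW R7: wait I5 write@35>
8) issue 34, read 35, done 37, write 38

I5 = (26, 27, 34, 35)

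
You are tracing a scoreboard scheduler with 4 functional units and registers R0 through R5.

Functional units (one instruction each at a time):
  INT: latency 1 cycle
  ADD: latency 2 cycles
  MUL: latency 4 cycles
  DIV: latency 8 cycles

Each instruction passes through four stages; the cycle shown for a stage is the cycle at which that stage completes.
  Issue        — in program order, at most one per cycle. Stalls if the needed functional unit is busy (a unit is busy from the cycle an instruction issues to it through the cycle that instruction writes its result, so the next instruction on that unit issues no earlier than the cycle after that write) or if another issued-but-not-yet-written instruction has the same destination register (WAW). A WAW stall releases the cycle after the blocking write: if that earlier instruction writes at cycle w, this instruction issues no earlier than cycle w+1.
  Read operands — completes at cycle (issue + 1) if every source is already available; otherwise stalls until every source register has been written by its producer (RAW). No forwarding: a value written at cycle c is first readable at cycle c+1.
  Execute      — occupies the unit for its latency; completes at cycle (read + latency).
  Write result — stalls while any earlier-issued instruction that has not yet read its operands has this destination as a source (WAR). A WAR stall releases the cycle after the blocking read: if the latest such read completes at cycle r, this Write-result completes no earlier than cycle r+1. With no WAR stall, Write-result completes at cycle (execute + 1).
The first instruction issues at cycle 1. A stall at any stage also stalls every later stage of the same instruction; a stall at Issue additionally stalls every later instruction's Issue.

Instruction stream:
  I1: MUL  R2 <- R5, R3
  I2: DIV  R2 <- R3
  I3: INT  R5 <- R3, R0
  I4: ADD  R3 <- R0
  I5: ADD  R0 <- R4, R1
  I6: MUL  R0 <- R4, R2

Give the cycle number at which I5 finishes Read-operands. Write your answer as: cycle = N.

cycle = 16

I1  is:1  ro:2  ex:6  wr:7
I2  is:8  ro:9  ex:17  wr:18  — WAW R2: wait I1 write@7
I3  is:9  ro:10  ex:11  wr:12
I4  is:10  ro:11  ex:13  wr:14
I5  is:15  ro:16  ex:18  wr:19  — struct: ADD busy until I4 writes@14
I6  is:20  ro:21  ex:25  wr:26  — WAW R0: wait I5 write@19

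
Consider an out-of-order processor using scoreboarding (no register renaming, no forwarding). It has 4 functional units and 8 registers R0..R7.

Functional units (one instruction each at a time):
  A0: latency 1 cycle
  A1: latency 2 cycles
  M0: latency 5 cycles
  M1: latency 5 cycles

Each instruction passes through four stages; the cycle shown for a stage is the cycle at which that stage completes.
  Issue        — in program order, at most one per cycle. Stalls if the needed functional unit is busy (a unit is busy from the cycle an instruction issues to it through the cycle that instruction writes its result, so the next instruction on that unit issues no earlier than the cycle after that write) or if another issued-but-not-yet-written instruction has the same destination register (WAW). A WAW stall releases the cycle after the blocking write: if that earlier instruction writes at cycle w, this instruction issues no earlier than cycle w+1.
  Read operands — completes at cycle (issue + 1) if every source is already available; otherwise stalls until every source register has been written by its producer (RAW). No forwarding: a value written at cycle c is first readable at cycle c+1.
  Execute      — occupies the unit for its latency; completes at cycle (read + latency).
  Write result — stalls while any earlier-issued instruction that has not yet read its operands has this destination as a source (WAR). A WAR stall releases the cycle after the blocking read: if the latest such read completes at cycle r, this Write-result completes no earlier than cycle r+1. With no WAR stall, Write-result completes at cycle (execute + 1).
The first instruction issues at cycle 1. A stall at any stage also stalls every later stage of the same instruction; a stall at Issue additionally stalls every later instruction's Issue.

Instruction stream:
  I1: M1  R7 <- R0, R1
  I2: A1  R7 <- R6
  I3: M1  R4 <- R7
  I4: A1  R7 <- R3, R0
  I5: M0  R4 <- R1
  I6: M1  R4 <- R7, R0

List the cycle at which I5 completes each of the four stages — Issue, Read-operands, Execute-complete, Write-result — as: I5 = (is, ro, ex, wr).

I1: IS=1 RO=2 EX=7 WR=8
I2: IS=9 RO=10 EX=12 WR=13  [WAW R7: wait I1 write@8]
I3: IS=10 RO=14 EX=19 WR=20  [RAW R7: wait I2 write@13]
I4: IS=14 RO=15 EX=17 WR=18  [struct: A1 busy until I2 writes@13]
I5: IS=21 RO=22 EX=27 WR=28  [WAW R4: wait I3 write@20]
I6: IS=29 RO=30 EX=35 WR=36  [WAW R4: wait I5 write@28]

I5 = (21, 22, 27, 28)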